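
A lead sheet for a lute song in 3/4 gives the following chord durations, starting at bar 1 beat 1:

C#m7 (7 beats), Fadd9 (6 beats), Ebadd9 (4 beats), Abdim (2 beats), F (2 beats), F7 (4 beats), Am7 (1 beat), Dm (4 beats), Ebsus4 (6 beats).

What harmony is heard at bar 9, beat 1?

Beat 1 of bar 9 is beat (9−1)×3 + 1 = 25 overall.
Running totals: C#m7 ends at 7, Fadd9 ends at 13, Ebadd9 ends at 17, Abdim ends at 19, F ends at 21, F7 ends at 25.
Beat 25 falls within F7.

F7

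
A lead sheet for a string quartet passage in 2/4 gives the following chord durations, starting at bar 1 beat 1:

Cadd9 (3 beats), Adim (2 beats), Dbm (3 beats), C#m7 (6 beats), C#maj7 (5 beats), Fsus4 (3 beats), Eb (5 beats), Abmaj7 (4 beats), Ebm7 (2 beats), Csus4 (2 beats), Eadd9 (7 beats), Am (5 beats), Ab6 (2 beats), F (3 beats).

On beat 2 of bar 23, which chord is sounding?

Beat 2 of bar 23 is beat (23−1)×2 + 2 = 46 overall.
Running totals: Cadd9 ends at 3, Adim ends at 5, Dbm ends at 8, C#m7 ends at 14, C#maj7 ends at 19, Fsus4 ends at 22, Eb ends at 27, Abmaj7 ends at 31, Ebm7 ends at 33, Csus4 ends at 35, Eadd9 ends at 42, Am ends at 47.
Beat 46 falls within Am.

Am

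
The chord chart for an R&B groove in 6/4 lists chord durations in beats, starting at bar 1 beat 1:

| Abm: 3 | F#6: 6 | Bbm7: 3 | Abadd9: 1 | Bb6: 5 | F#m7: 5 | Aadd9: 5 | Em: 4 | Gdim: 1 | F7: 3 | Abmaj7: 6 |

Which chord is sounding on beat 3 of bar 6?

Beat 3 of bar 6 is beat (6−1)×6 + 3 = 33 overall.
Running totals: Abm ends at 3, F#6 ends at 9, Bbm7 ends at 12, Abadd9 ends at 13, Bb6 ends at 18, F#m7 ends at 23, Aadd9 ends at 28, Em ends at 32, Gdim ends at 33.
Beat 33 falls within Gdim.

Gdim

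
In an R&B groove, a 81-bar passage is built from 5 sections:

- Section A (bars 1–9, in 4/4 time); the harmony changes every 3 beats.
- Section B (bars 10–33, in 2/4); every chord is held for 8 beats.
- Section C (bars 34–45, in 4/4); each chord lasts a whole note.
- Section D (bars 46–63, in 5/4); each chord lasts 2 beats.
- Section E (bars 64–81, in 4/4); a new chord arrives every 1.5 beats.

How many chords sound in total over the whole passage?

123 chords

A: 9 bars × 4 beats = 36 beats; 3 beats/chord → 12 chords.
B: 24 bars × 2 beats = 48 beats; 8 beats/chord → 6 chords.
C: 12 bars × 4 beats = 48 beats; 4 beats/chord → 12 chords.
D: 18 bars × 5 beats = 90 beats; 2 beats/chord → 45 chords.
E: 18 bars × 4 beats = 72 beats; 1.5 beats/chord → 48 chords.
Total: 12 + 6 + 12 + 45 + 48 = 123.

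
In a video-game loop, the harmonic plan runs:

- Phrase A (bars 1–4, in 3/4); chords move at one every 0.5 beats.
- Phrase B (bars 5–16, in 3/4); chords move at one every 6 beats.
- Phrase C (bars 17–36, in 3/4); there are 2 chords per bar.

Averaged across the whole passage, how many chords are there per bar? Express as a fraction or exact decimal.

35/18 chords per bar

A: 4 bars of 3 beats is 12 beats; at 0.5 beats each that's 24 chords.
B: 12 bars of 3 beats is 36 beats; at 6 beats each that's 6 chords.
C: 20 bars of 3 beats is 60 beats; at 1.5 beats each that's 40 chords.
Overall: 70 chords over 36 bars → 70/36 = 35/18 chords per bar.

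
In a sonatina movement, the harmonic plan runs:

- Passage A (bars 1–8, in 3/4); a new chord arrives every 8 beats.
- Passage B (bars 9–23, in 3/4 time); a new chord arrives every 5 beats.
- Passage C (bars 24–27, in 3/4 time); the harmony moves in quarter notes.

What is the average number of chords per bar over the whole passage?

A: 8 × 3 = 24 beats ÷ 8 = 3 chords.
B: 15 × 3 = 45 beats ÷ 5 = 9 chords.
C: 4 × 3 = 12 beats ÷ 1 = 12 chords.
Overall: 24 chords over 27 bars → 24/27 = 8/9 chords per bar.

8/9 chords per bar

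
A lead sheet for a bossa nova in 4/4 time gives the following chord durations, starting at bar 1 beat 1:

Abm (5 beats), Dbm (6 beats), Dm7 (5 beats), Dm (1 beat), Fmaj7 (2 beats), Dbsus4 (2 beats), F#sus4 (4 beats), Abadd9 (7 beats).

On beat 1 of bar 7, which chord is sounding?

F#sus4

Beat 1 of bar 7 is beat (7−1)×4 + 1 = 25 overall.
Running totals: Abm ends at 5, Dbm ends at 11, Dm7 ends at 16, Dm ends at 17, Fmaj7 ends at 19, Dbsus4 ends at 21, F#sus4 ends at 25.
Beat 25 falls within F#sus4.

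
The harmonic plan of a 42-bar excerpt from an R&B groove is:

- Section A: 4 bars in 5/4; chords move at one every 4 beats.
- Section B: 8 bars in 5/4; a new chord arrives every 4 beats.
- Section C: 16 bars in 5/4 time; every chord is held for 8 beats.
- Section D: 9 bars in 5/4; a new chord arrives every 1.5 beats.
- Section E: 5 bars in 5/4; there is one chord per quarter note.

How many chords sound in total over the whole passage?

A: 4 bars × 5 beats = 20 beats; 4 beats/chord → 5 chords.
B: 8 bars × 5 beats = 40 beats; 4 beats/chord → 10 chords.
C: 16 bars × 5 beats = 80 beats; 8 beats/chord → 10 chords.
D: 9 bars × 5 beats = 45 beats; 1.5 beats/chord → 30 chords.
E: 5 bars × 5 beats = 25 beats; 1 beat/chord → 25 chords.
Total: 5 + 10 + 10 + 30 + 25 = 80.

80 chords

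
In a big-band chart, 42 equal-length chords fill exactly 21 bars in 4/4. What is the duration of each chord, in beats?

21 bars × 4 beats/bar = 84 beats total.
84 beats ÷ 42 chords = 2 beats per chord.
(That is a half note.)

2 beats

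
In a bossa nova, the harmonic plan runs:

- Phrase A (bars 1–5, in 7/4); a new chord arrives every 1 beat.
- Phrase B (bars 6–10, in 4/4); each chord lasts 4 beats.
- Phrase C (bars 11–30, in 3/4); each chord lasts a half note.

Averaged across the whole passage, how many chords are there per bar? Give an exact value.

7/3 chords per bar

A: 5 × 7 = 35 beats ÷ 1 = 35 chords.
B: 5 × 4 = 20 beats ÷ 4 = 5 chords.
C: 20 × 3 = 60 beats ÷ 2 = 30 chords.
Overall: 70 chords over 30 bars → 70/30 = 7/3 chords per bar.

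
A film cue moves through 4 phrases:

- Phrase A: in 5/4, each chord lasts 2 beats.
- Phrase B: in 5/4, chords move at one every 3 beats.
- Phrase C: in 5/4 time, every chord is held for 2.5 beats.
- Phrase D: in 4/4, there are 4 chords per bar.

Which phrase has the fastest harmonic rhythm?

Phrase D

A: each chord is 2 beats in 5/4, so 2.5 per bar.
B: each chord is 3 beats in 5/4, so 5/3 per bar.
C: each chord is 2.5 beats in 5/4, so 2 per bar.
D: each chord is 1 beat in 4/4, so 4 per bar.
Fastest is D at 4 chords/bar.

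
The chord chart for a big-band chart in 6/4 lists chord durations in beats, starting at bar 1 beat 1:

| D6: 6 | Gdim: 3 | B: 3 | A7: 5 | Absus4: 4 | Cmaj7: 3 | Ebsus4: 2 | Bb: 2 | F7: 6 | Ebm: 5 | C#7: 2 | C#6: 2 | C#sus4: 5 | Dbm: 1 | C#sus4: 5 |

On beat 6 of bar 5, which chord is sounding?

Beat 6 of bar 5 is beat (5−1)×6 + 6 = 30 overall.
Running totals: D6 ends at 6, Gdim ends at 9, B ends at 12, A7 ends at 17, Absus4 ends at 21, Cmaj7 ends at 24, Ebsus4 ends at 26, Bb ends at 28, F7 ends at 34.
Beat 30 falls within F7.

F7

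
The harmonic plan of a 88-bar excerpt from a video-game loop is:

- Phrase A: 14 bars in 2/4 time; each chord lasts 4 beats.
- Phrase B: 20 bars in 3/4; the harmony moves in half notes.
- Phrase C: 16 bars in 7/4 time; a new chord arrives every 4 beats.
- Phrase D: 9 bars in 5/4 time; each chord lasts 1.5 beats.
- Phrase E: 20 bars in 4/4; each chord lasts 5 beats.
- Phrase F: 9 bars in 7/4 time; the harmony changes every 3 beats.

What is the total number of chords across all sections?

A has 28 beats and chords last 4 each, so 7 chords.
B has 60 beats and chords last 2 each, so 30 chords.
C has 112 beats and chords last 4 each, so 28 chords.
D has 45 beats and chords last 1.5 each, so 30 chords.
E has 80 beats and chords last 5 each, so 16 chords.
F has 63 beats and chords last 3 each, so 21 chords.
Total: 7 + 30 + 28 + 30 + 16 + 21 = 132.

132 chords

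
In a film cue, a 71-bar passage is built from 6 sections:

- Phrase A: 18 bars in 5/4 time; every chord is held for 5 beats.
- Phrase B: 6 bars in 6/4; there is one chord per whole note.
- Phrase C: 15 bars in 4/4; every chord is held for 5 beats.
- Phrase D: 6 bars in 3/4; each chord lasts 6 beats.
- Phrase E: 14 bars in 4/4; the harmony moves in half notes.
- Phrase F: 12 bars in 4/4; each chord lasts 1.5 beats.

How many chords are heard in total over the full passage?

A has 90 beats and chords last 5 each, so 18 chords.
B has 36 beats and chords last 4 each, so 9 chords.
C has 60 beats and chords last 5 each, so 12 chords.
D has 18 beats and chords last 6 each, so 3 chords.
E has 56 beats and chords last 2 each, so 28 chords.
F has 48 beats and chords last 1.5 each, so 32 chords.
Total: 18 + 9 + 12 + 3 + 28 + 32 = 102.

102 chords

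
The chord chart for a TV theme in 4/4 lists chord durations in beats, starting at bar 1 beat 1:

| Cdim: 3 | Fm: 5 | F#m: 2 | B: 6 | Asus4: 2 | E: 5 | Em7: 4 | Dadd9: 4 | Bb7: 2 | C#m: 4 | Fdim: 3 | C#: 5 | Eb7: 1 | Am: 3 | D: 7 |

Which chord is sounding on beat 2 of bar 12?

Eb7

Beat 2 of bar 12 is beat (12−1)×4 + 2 = 46 overall.
Running totals: Cdim ends at 3, Fm ends at 8, F#m ends at 10, B ends at 16, Asus4 ends at 18, E ends at 23, Em7 ends at 27, Dadd9 ends at 31, Bb7 ends at 33, C#m ends at 37, Fdim ends at 40, C# ends at 45, Eb7 ends at 46.
Beat 46 falls within Eb7.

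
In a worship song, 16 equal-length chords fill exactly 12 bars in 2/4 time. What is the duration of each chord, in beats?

1.5 beats

12 bars × 2 beats/bar = 24 beats total.
24 beats ÷ 16 chords = 1.5 beats per chord.
(That is a dotted quarter note.)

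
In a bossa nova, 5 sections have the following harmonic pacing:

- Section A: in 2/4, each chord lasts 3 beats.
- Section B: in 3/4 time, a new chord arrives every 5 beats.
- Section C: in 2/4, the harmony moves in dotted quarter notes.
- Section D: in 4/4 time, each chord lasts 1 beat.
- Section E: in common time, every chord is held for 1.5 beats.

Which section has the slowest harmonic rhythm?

Section B

A: 2 beats/bar ÷ 3 beats/chord = 2/3 chords/bar.
B: 3 beats/bar ÷ 5 beats/chord = 0.6 chords/bar.
C: 2 beats/bar ÷ 1.5 beats/chord = 4/3 chords/bar.
D: 4 beats/bar ÷ 1 beat/chord = 4 chords/bar.
E: 4 beats/bar ÷ 1.5 beats/chord = 8/3 chords/bar.
Slowest is B at 0.6 chords/bar.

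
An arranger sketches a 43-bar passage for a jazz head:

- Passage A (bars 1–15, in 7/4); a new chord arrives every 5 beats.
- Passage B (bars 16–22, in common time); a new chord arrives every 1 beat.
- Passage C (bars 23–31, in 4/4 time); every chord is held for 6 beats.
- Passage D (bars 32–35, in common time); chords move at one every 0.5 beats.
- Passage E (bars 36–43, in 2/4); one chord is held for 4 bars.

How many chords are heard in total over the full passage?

A: 15·7 = 105 beats, 105/5 = 21 chords.
B: 7·4 = 28 beats, 28/1 = 28 chords.
C: 9·4 = 36 beats, 36/6 = 6 chords.
D: 4·4 = 16 beats, 16/0.5 = 32 chords.
E: 8·2 = 16 beats, 16/8 = 2 chords.
Total: 21 + 28 + 6 + 32 + 2 = 89.

89 chords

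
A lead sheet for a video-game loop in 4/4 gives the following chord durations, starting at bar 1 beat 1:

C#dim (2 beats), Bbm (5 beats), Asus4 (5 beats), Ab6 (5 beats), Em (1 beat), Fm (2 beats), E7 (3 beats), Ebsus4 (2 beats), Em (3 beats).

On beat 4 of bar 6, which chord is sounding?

Beat 4 of bar 6 is beat (6−1)×4 + 4 = 24 overall.
Running totals: C#dim ends at 2, Bbm ends at 7, Asus4 ends at 12, Ab6 ends at 17, Em ends at 18, Fm ends at 20, E7 ends at 23, Ebsus4 ends at 25.
Beat 24 falls within Ebsus4.

Ebsus4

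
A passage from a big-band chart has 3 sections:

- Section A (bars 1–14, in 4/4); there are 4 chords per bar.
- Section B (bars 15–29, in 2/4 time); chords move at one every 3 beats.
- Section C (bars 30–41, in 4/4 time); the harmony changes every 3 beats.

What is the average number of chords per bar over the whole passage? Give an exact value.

2 chords per bar

A: 14 × 4 = 56 beats ÷ 1 = 56 chords.
B: 15 × 2 = 30 beats ÷ 3 = 10 chords.
C: 12 × 4 = 48 beats ÷ 3 = 16 chords.
Overall: 82 chords over 41 bars → 82/41 = 2 chords per bar.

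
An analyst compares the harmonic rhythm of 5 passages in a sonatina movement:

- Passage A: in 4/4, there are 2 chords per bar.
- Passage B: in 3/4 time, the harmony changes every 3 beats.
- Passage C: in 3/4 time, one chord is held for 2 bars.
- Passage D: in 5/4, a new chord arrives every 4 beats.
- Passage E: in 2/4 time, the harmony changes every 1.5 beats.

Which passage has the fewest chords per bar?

Passage C

A: 4/2 = 2 chords/bar.
B: 3/3 = 1 chord/bar.
C: 3/6 = 0.5 chords/bar.
D: 5/4 = 1.25 chords/bar.
E: 2/1.5 = 4/3 chords/bar.
Slowest is C at 0.5 chords/bar.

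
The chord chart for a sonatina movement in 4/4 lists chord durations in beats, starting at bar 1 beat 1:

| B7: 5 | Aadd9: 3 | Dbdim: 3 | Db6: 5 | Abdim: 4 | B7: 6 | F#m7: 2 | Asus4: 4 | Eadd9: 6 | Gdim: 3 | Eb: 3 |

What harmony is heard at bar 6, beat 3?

Beat 3 of bar 6 is beat (6−1)×4 + 3 = 23 overall.
Running totals: B7 ends at 5, Aadd9 ends at 8, Dbdim ends at 11, Db6 ends at 16, Abdim ends at 20, B7 ends at 26.
Beat 23 falls within B7.

B7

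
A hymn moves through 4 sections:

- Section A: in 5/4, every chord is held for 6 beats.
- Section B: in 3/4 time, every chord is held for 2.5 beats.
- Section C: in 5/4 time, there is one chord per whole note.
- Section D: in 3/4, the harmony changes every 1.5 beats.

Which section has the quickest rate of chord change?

A: 5 beats/bar ÷ 6 beats/chord = 5/6 chords/bar.
B: 3 beats/bar ÷ 2.5 beats/chord = 1.2 chords/bar.
C: 5 beats/bar ÷ 4 beats/chord = 1.25 chords/bar.
D: 3 beats/bar ÷ 1.5 beats/chord = 2 chords/bar.
Fastest is D at 2 chords/bar.

Section D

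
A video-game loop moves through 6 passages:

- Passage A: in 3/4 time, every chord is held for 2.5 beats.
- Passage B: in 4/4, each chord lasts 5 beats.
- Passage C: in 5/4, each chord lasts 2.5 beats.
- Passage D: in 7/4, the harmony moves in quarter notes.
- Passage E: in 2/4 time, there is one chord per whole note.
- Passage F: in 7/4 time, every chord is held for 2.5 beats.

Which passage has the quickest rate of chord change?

A: each chord is 2.5 beats in 3/4, so 1.2 per bar.
B: each chord is 5 beats in 4/4, so 0.8 per bar.
C: each chord is 2.5 beats in 5/4, so 2 per bar.
D: each chord is 1 beat in 7/4, so 7 per bar.
E: each chord is 4 beats in 2/4, so 0.5 per bar.
F: each chord is 2.5 beats in 7/4, so 2.8 per bar.
Fastest is D at 7 chords/bar.

Passage D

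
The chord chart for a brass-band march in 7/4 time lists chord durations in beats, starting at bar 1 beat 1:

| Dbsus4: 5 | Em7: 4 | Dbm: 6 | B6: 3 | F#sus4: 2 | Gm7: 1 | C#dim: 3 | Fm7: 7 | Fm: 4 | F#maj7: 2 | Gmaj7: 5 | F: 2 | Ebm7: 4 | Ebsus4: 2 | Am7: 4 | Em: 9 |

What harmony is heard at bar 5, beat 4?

Beat 4 of bar 5 is beat (5−1)×7 + 4 = 32 overall.
Running totals: Dbsus4 ends at 5, Em7 ends at 9, Dbm ends at 15, B6 ends at 18, F#sus4 ends at 20, Gm7 ends at 21, C#dim ends at 24, Fm7 ends at 31, Fm ends at 35.
Beat 32 falls within Fm.

Fm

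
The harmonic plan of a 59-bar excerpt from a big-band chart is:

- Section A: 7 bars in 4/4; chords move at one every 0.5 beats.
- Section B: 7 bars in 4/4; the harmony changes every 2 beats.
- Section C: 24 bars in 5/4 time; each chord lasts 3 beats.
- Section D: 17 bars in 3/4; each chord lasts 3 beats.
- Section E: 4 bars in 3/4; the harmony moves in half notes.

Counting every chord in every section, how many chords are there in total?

133 chords

A has 28 beats and chords last 0.5 each, so 56 chords.
B has 28 beats and chords last 2 each, so 14 chords.
C has 120 beats and chords last 3 each, so 40 chords.
D has 51 beats and chords last 3 each, so 17 chords.
E has 12 beats and chords last 2 each, so 6 chords.
Total: 56 + 14 + 40 + 17 + 6 = 133.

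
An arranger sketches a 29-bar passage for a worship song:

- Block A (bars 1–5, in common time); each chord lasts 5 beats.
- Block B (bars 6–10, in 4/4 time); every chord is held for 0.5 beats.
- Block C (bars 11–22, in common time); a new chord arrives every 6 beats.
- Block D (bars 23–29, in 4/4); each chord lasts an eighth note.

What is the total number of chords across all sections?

108 chords

A: 5 bars × 4 beats = 20 beats; 5 beats/chord → 4 chords.
B: 5 bars × 4 beats = 20 beats; 0.5 beats/chord → 40 chords.
C: 12 bars × 4 beats = 48 beats; 6 beats/chord → 8 chords.
D: 7 bars × 4 beats = 28 beats; 0.5 beats/chord → 56 chords.
Total: 4 + 40 + 8 + 56 = 108.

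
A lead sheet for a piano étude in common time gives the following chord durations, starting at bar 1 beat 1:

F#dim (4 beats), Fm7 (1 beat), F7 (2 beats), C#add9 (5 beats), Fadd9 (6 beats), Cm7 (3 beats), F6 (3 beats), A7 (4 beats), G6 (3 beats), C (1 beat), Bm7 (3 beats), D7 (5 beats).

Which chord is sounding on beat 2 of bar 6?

F6

Beat 2 of bar 6 is beat (6−1)×4 + 2 = 22 overall.
Running totals: F#dim ends at 4, Fm7 ends at 5, F7 ends at 7, C#add9 ends at 12, Fadd9 ends at 18, Cm7 ends at 21, F6 ends at 24.
Beat 22 falls within F6.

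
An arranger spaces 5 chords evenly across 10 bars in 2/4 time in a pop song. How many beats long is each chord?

4 beats

10 bars × 2 beats/bar = 20 beats total.
20 beats ÷ 5 chords = 4 beats per chord.
(That is a whole note.)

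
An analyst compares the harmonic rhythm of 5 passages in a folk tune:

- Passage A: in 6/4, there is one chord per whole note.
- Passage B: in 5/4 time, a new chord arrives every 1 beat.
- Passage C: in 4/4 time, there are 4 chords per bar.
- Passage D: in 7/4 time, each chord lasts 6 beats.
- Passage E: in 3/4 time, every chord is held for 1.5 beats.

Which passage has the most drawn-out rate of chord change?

A: 6 beats/bar ÷ 4 beats/chord = 1.5 chords/bar.
B: 5 beats/bar ÷ 1 beat/chord = 5 chords/bar.
C: 4 beats/bar ÷ 1 beat/chord = 4 chords/bar.
D: 7 beats/bar ÷ 6 beats/chord = 7/6 chords/bar.
E: 3 beats/bar ÷ 1.5 beats/chord = 2 chords/bar.
Slowest is D at 7/6 chords/bar.

Passage D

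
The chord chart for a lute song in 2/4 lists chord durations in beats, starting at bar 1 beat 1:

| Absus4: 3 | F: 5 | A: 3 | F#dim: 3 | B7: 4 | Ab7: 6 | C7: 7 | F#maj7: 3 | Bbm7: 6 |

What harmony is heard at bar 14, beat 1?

C7

Beat 1 of bar 14 is beat (14−1)×2 + 1 = 27 overall.
Running totals: Absus4 ends at 3, F ends at 8, A ends at 11, F#dim ends at 14, B7 ends at 18, Ab7 ends at 24, C7 ends at 31.
Beat 27 falls within C7.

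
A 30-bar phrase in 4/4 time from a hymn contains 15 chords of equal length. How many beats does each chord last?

30 bars × 4 beats/bar = 120 beats total.
120 beats ÷ 15 chords = 8 beats per chord.

8 beats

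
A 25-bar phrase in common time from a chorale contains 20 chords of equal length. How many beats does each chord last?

5 beats

25 bars × 4 beats/bar = 100 beats total.
100 beats ÷ 20 chords = 5 beats per chord.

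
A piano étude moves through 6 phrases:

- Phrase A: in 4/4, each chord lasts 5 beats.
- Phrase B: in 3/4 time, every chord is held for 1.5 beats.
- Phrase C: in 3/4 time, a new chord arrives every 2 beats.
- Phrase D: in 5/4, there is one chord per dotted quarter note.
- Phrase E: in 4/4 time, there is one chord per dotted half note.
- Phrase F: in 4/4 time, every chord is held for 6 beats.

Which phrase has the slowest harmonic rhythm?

Phrase F

A: 4/5 = 0.8 chords/bar.
B: 3/1.5 = 2 chords/bar.
C: 3/2 = 1.5 chords/bar.
D: 5/1.5 = 10/3 chords/bar.
E: 4/3 = 4/3 chords/bar.
F: 4/6 = 2/3 chords/bar.
Slowest is F at 2/3 chords/bar.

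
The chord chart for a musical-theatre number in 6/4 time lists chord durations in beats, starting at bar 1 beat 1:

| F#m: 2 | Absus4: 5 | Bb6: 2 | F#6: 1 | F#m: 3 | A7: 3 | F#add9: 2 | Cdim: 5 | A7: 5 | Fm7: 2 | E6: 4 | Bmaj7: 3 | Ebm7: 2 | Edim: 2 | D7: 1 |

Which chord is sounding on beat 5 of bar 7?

Beat 5 of bar 7 is beat (7−1)×6 + 5 = 41 overall.
Running totals: F#m ends at 2, Absus4 ends at 7, Bb6 ends at 9, F#6 ends at 10, F#m ends at 13, A7 ends at 16, F#add9 ends at 18, Cdim ends at 23, A7 ends at 28, Fm7 ends at 30, E6 ends at 34, Bmaj7 ends at 37, Ebm7 ends at 39, Edim ends at 41.
Beat 41 falls within Edim.

Edim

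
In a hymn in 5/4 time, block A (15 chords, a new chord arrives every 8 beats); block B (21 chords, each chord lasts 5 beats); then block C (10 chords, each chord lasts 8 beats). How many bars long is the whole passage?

A: 15 × 8 = 120 beats = 24 bars.
B: 21 × 5 = 105 beats = 21 bars.
C: 10 × 8 = 80 beats = 16 bars.
Total: 24 + 21 + 16 = 61 bars.

61 bars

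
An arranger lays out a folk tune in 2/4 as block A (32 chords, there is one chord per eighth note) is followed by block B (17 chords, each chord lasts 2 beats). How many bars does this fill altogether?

25 bars

A: 32 × 0.5 = 16 beats = 8 bars.
B: 17 × 2 = 34 beats = 17 bars.
Total: 8 + 17 = 25 bars.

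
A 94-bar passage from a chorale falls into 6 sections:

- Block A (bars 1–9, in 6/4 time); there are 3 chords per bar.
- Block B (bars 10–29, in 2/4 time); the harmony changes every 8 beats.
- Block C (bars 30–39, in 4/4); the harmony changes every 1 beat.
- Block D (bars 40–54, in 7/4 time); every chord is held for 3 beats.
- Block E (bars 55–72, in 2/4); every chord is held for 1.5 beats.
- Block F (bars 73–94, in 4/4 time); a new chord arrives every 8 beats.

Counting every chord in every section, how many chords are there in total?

A: 9·6 = 54 beats, 54/2 = 27 chords.
B: 20·2 = 40 beats, 40/8 = 5 chords.
C: 10·4 = 40 beats, 40/1 = 40 chords.
D: 15·7 = 105 beats, 105/3 = 35 chords.
E: 18·2 = 36 beats, 36/1.5 = 24 chords.
F: 22·4 = 88 beats, 88/8 = 11 chords.
Total: 27 + 5 + 40 + 35 + 24 + 11 = 142.

142 chords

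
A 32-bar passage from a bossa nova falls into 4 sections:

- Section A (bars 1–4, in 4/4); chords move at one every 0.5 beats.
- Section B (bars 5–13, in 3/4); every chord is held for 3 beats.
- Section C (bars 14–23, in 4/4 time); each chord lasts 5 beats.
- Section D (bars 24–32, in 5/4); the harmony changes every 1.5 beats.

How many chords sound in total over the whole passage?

A has 16 beats and chords last 0.5 each, so 32 chords.
B has 27 beats and chords last 3 each, so 9 chords.
C has 40 beats and chords last 5 each, so 8 chords.
D has 45 beats and chords last 1.5 each, so 30 chords.
Total: 32 + 9 + 8 + 30 = 79.

79 chords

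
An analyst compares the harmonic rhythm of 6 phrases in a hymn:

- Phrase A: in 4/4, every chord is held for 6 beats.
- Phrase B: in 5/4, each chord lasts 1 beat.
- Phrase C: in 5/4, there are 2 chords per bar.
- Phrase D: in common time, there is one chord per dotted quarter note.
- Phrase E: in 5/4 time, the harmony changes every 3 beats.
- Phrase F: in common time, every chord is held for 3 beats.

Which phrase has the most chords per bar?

Phrase B

A: 4 beats/bar ÷ 6 beats/chord = 2/3 chords/bar.
B: 5 beats/bar ÷ 1 beat/chord = 5 chords/bar.
C: 5 beats/bar ÷ 2.5 beats/chord = 2 chords/bar.
D: 4 beats/bar ÷ 1.5 beats/chord = 8/3 chords/bar.
E: 5 beats/bar ÷ 3 beats/chord = 5/3 chords/bar.
F: 4 beats/bar ÷ 3 beats/chord = 4/3 chords/bar.
Fastest is B at 5 chords/bar.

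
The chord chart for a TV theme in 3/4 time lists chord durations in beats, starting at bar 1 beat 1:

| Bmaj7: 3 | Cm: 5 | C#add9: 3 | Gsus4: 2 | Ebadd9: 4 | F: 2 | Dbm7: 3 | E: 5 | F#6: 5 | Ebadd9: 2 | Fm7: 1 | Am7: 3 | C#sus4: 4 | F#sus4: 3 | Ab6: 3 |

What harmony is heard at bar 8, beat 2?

E

Beat 2 of bar 8 is beat (8−1)×3 + 2 = 23 overall.
Running totals: Bmaj7 ends at 3, Cm ends at 8, C#add9 ends at 11, Gsus4 ends at 13, Ebadd9 ends at 17, F ends at 19, Dbm7 ends at 22, E ends at 27.
Beat 23 falls within E.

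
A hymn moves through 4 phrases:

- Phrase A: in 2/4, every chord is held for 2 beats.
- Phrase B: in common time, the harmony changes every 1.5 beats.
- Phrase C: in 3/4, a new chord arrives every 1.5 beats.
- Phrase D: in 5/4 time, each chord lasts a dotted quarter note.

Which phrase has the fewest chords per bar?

Phrase A

A: 2/2 = 1 chord/bar.
B: 4/1.5 = 8/3 chords/bar.
C: 3/1.5 = 2 chords/bar.
D: 5/1.5 = 10/3 chords/bar.
Slowest is A at 1 chords/bar.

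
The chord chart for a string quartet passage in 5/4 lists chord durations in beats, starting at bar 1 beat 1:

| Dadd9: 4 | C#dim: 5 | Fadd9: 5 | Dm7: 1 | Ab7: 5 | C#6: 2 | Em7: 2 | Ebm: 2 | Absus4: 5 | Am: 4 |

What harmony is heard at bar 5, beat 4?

Beat 4 of bar 5 is beat (5−1)×5 + 4 = 24 overall.
Running totals: Dadd9 ends at 4, C#dim ends at 9, Fadd9 ends at 14, Dm7 ends at 15, Ab7 ends at 20, C#6 ends at 22, Em7 ends at 24.
Beat 24 falls within Em7.

Em7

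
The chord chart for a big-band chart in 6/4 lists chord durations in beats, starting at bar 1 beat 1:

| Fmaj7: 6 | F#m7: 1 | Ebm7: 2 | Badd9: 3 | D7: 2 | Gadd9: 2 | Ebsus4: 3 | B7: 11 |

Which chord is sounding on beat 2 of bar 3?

D7

Beat 2 of bar 3 is beat (3−1)×6 + 2 = 14 overall.
Running totals: Fmaj7 ends at 6, F#m7 ends at 7, Ebm7 ends at 9, Badd9 ends at 12, D7 ends at 14.
Beat 14 falls within D7.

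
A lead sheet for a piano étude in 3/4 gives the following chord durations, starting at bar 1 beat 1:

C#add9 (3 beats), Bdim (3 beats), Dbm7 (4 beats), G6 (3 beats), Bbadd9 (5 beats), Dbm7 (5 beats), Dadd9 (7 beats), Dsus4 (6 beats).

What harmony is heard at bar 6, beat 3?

Beat 3 of bar 6 is beat (6−1)×3 + 3 = 18 overall.
Running totals: C#add9 ends at 3, Bdim ends at 6, Dbm7 ends at 10, G6 ends at 13, Bbadd9 ends at 18.
Beat 18 falls within Bbadd9.

Bbadd9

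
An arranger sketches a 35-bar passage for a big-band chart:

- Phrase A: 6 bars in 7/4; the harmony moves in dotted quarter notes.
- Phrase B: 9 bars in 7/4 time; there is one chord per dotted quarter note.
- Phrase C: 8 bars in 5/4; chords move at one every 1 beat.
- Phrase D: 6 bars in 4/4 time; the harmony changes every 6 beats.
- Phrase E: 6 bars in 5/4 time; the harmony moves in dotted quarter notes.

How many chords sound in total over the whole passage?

A: 6·7 = 42 beats, 42/1.5 = 28 chords.
B: 9·7 = 63 beats, 63/1.5 = 42 chords.
C: 8·5 = 40 beats, 40/1 = 40 chords.
D: 6·4 = 24 beats, 24/6 = 4 chords.
E: 6·5 = 30 beats, 30/1.5 = 20 chords.
Total: 28 + 42 + 40 + 4 + 20 = 134.

134 chords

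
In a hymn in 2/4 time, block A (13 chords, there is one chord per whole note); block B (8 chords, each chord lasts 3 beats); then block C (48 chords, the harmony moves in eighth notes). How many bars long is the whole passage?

50 bars

A: 13 × 4 = 52 beats = 26 bars.
B: 8 × 3 = 24 beats = 12 bars.
C: 48 × 0.5 = 24 beats = 12 bars.
Total: 26 + 12 + 12 = 50 bars.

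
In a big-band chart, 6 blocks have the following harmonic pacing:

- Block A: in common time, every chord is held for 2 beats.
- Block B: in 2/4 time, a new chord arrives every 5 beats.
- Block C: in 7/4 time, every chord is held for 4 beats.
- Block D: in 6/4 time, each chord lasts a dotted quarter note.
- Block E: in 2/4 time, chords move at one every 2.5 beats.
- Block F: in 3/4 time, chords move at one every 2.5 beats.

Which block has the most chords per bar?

A: 4/2 = 2 chords/bar.
B: 2/5 = 0.4 chords/bar.
C: 7/4 = 1.75 chords/bar.
D: 6/1.5 = 4 chords/bar.
E: 2/2.5 = 0.8 chords/bar.
F: 3/2.5 = 1.2 chords/bar.
Fastest is D at 4 chords/bar.

Block D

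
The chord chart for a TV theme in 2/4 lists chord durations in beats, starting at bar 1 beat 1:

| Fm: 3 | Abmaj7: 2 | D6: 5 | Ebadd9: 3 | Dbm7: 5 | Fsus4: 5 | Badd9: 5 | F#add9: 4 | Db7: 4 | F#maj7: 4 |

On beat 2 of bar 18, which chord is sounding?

Db7

Beat 2 of bar 18 is beat (18−1)×2 + 2 = 36 overall.
Running totals: Fm ends at 3, Abmaj7 ends at 5, D6 ends at 10, Ebadd9 ends at 13, Dbm7 ends at 18, Fsus4 ends at 23, Badd9 ends at 28, F#add9 ends at 32, Db7 ends at 36.
Beat 36 falls within Db7.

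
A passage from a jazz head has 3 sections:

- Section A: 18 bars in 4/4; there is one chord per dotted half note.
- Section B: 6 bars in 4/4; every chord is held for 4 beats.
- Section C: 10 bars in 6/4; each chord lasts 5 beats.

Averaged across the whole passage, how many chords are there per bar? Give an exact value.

A: 18 × 4 = 72 beats ÷ 3 = 24 chords.
B: 6 × 4 = 24 beats ÷ 4 = 6 chords.
C: 10 × 6 = 60 beats ÷ 5 = 12 chords.
Overall: 42 chords over 34 bars → 42/34 = 21/17 chords per bar.

21/17 chords per bar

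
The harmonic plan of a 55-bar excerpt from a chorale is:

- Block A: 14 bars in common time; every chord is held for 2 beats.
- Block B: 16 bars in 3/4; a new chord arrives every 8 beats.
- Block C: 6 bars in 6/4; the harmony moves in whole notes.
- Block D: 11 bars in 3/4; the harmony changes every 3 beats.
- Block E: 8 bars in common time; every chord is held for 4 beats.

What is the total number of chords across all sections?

A: 14 bars × 4 beats = 56 beats; 2 beats/chord → 28 chords.
B: 16 bars × 3 beats = 48 beats; 8 beats/chord → 6 chords.
C: 6 bars × 6 beats = 36 beats; 4 beats/chord → 9 chords.
D: 11 bars × 3 beats = 33 beats; 3 beats/chord → 11 chords.
E: 8 bars × 4 beats = 32 beats; 4 beats/chord → 8 chords.
Total: 28 + 6 + 9 + 11 + 8 = 62.

62 chords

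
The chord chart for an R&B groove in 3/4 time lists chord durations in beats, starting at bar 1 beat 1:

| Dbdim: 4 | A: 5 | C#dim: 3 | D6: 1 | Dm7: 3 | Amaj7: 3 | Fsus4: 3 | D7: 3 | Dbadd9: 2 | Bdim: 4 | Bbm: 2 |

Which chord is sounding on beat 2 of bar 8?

Beat 2 of bar 8 is beat (8−1)×3 + 2 = 23 overall.
Running totals: Dbdim ends at 4, A ends at 9, C#dim ends at 12, D6 ends at 13, Dm7 ends at 16, Amaj7 ends at 19, Fsus4 ends at 22, D7 ends at 25.
Beat 23 falls within D7.

D7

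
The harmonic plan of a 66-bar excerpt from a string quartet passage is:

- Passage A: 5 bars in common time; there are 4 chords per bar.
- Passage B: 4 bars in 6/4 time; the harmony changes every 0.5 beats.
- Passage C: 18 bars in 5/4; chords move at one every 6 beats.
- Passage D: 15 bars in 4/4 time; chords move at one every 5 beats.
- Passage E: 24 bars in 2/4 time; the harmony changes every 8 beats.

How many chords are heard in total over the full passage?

101 chords

A: 5·4 = 20 beats, 20/1 = 20 chords.
B: 4·6 = 24 beats, 24/0.5 = 48 chords.
C: 18·5 = 90 beats, 90/6 = 15 chords.
D: 15·4 = 60 beats, 60/5 = 12 chords.
E: 24·2 = 48 beats, 48/8 = 6 chords.
Total: 20 + 48 + 15 + 12 + 6 = 101.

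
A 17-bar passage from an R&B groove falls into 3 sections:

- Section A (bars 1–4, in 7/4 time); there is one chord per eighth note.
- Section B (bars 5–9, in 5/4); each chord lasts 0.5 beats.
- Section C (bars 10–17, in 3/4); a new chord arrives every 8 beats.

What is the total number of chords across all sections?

A: 4 bars × 7 beats = 28 beats; 0.5 beats/chord → 56 chords.
B: 5 bars × 5 beats = 25 beats; 0.5 beats/chord → 50 chords.
C: 8 bars × 3 beats = 24 beats; 8 beats/chord → 3 chords.
Total: 56 + 50 + 3 = 109.

109 chords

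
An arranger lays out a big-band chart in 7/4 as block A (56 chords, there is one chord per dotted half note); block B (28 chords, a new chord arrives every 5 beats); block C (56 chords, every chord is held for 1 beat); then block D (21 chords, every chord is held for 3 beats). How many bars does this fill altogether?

61 bars

A: 56 × 3 = 168 beats = 24 bars.
B: 28 × 5 = 140 beats = 20 bars.
C: 56 × 1 = 56 beats = 8 bars.
D: 21 × 3 = 63 beats = 9 bars.
Total: 24 + 20 + 8 + 9 = 61 bars.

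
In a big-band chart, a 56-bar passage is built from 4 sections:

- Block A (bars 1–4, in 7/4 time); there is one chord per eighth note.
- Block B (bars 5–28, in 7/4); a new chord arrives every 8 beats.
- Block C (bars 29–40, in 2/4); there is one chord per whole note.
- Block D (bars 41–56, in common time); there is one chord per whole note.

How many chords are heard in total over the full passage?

99 chords

A: 4 bars × 7 beats = 28 beats; 0.5 beats/chord → 56 chords.
B: 24 bars × 7 beats = 168 beats; 8 beats/chord → 21 chords.
C: 12 bars × 2 beats = 24 beats; 4 beats/chord → 6 chords.
D: 16 bars × 4 beats = 64 beats; 4 beats/chord → 16 chords.
Total: 56 + 21 + 6 + 16 = 99.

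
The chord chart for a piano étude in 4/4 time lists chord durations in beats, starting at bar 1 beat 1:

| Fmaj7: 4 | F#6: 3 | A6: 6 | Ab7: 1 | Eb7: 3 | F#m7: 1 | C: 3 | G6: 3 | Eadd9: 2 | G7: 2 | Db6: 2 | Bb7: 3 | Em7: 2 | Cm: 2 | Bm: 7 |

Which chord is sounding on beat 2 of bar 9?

Beat 2 of bar 9 is beat (9−1)×4 + 2 = 34 overall.
Running totals: Fmaj7 ends at 4, F#6 ends at 7, A6 ends at 13, Ab7 ends at 14, Eb7 ends at 17, F#m7 ends at 18, C ends at 21, G6 ends at 24, Eadd9 ends at 26, G7 ends at 28, Db6 ends at 30, Bb7 ends at 33, Em7 ends at 35.
Beat 34 falls within Em7.

Em7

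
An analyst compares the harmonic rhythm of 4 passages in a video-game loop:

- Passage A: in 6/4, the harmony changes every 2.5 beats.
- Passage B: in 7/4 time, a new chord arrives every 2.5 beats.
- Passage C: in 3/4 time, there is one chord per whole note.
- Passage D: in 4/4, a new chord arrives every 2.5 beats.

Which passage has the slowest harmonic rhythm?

A: 6/2.5 = 2.4 chords/bar.
B: 7/2.5 = 2.8 chords/bar.
C: 3/4 = 0.75 chords/bar.
D: 4/2.5 = 1.6 chords/bar.
Slowest is C at 0.75 chords/bar.

Passage C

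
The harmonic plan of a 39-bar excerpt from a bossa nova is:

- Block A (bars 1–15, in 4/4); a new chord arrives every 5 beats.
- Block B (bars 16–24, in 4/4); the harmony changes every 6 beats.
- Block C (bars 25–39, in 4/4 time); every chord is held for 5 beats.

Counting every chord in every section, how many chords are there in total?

30 chords

A: 15·4 = 60 beats, 60/5 = 12 chords.
B: 9·4 = 36 beats, 36/6 = 6 chords.
C: 15·4 = 60 beats, 60/5 = 12 chords.
Total: 12 + 6 + 12 = 30.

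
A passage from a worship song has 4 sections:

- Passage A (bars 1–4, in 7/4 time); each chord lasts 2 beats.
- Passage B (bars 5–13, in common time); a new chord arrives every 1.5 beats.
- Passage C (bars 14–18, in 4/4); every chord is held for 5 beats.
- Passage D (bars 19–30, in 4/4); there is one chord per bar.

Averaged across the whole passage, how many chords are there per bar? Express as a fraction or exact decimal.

A: 4 × 7 = 28 beats ÷ 2 = 14 chords.
B: 9 × 4 = 36 beats ÷ 1.5 = 24 chords.
C: 5 × 4 = 20 beats ÷ 5 = 4 chords.
D: 12 × 4 = 48 beats ÷ 4 = 12 chords.
Overall: 54 chords over 30 bars → 54/30 = 1.8 chords per bar.

1.8 chords per bar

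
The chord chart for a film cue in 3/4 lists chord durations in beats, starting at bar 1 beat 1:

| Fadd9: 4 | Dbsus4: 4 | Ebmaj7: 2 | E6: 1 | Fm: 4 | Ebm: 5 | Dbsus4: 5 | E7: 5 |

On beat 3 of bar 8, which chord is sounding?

Dbsus4

Beat 3 of bar 8 is beat (8−1)×3 + 3 = 24 overall.
Running totals: Fadd9 ends at 4, Dbsus4 ends at 8, Ebmaj7 ends at 10, E6 ends at 11, Fm ends at 15, Ebm ends at 20, Dbsus4 ends at 25.
Beat 24 falls within Dbsus4.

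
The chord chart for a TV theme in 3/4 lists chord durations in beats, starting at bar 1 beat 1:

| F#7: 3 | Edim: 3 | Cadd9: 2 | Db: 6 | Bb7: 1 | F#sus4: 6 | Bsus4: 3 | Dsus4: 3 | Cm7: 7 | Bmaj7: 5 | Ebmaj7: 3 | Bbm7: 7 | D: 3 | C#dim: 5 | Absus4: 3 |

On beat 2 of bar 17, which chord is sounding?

D

Beat 2 of bar 17 is beat (17−1)×3 + 2 = 50 overall.
Running totals: F#7 ends at 3, Edim ends at 6, Cadd9 ends at 8, Db ends at 14, Bb7 ends at 15, F#sus4 ends at 21, Bsus4 ends at 24, Dsus4 ends at 27, Cm7 ends at 34, Bmaj7 ends at 39, Ebmaj7 ends at 42, Bbm7 ends at 49, D ends at 52.
Beat 50 falls within D.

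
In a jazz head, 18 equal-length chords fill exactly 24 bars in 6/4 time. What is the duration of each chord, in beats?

24 bars × 6 beats/bar = 144 beats total.
144 beats ÷ 18 chords = 8 beats per chord.

8 beats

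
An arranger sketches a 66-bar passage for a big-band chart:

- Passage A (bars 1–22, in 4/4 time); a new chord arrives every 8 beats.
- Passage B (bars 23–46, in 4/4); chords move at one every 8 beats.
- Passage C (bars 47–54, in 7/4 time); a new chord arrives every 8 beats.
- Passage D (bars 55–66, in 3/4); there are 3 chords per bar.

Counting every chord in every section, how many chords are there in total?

A: 22·4 = 88 beats, 88/8 = 11 chords.
B: 24·4 = 96 beats, 96/8 = 12 chords.
C: 8·7 = 56 beats, 56/8 = 7 chords.
D: 12·3 = 36 beats, 36/1 = 36 chords.
Total: 11 + 12 + 7 + 36 = 66.

66 chords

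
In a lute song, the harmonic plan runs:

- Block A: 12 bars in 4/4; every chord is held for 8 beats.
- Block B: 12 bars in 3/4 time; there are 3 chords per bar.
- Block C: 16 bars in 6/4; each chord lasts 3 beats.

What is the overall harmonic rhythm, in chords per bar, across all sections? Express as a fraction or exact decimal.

1.85 chords per bar

A: 12 × 4 = 48 beats ÷ 8 = 6 chords.
B: 12 × 3 = 36 beats ÷ 1 = 36 chords.
C: 16 × 6 = 96 beats ÷ 3 = 32 chords.
Overall: 74 chords over 40 bars → 74/40 = 1.85 chords per bar.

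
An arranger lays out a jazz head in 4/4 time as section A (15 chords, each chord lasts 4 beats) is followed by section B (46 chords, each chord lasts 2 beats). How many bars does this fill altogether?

38 bars

A: 15 × 4 = 60 beats = 15 bars.
B: 46 × 2 = 92 beats = 23 bars.
Total: 15 + 23 = 38 bars.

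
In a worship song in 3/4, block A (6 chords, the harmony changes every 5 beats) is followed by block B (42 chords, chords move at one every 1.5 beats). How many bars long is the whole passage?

A: 6 × 5 = 30 beats = 10 bars.
B: 42 × 1.5 = 63 beats = 21 bars.
Total: 10 + 21 = 31 bars.

31 bars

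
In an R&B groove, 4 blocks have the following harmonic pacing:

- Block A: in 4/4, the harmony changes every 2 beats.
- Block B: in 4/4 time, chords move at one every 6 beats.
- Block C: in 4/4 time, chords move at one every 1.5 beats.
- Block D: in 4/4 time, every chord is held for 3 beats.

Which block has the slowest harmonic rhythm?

A: each chord is 2 beats in 4/4, so 2 per bar.
B: each chord is 6 beats in 4/4, so 2/3 per bar.
C: each chord is 1.5 beats in 4/4, so 8/3 per bar.
D: each chord is 3 beats in 4/4, so 4/3 per bar.
Slowest is B at 2/3 chords/bar.

Block B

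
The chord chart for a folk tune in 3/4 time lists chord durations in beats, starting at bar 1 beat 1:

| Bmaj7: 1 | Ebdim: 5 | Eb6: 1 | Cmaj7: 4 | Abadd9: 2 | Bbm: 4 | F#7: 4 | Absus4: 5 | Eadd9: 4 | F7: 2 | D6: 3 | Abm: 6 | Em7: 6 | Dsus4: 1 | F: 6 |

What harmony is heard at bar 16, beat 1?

Em7

Beat 1 of bar 16 is beat (16−1)×3 + 1 = 46 overall.
Running totals: Bmaj7 ends at 1, Ebdim ends at 6, Eb6 ends at 7, Cmaj7 ends at 11, Abadd9 ends at 13, Bbm ends at 17, F#7 ends at 21, Absus4 ends at 26, Eadd9 ends at 30, F7 ends at 32, D6 ends at 35, Abm ends at 41, Em7 ends at 47.
Beat 46 falls within Em7.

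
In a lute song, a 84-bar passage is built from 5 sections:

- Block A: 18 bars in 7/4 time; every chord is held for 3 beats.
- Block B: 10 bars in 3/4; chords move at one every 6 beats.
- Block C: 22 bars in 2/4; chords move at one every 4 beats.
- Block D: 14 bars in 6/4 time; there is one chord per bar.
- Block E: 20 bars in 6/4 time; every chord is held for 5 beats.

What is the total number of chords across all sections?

A has 126 beats and chords last 3 each, so 42 chords.
B has 30 beats and chords last 6 each, so 5 chords.
C has 44 beats and chords last 4 each, so 11 chords.
D has 84 beats and chords last 6 each, so 14 chords.
E has 120 beats and chords last 5 each, so 24 chords.
Total: 42 + 5 + 11 + 14 + 24 = 96.

96 chords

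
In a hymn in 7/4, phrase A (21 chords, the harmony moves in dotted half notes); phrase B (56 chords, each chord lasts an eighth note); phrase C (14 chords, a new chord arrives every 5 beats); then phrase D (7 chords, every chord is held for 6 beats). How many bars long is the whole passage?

A: 21 × 3 = 63 beats = 9 bars.
B: 56 × 0.5 = 28 beats = 4 bars.
C: 14 × 5 = 70 beats = 10 bars.
D: 7 × 6 = 42 beats = 6 bars.
Total: 9 + 4 + 10 + 6 = 29 bars.

29 bars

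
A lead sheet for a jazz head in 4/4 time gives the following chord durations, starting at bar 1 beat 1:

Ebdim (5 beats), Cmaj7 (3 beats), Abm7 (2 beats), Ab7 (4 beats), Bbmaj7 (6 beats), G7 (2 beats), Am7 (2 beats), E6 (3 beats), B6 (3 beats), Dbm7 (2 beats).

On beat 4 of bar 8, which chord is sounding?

Beat 4 of bar 8 is beat (8−1)×4 + 4 = 32 overall.
Running totals: Ebdim ends at 5, Cmaj7 ends at 8, Abm7 ends at 10, Ab7 ends at 14, Bbmaj7 ends at 20, G7 ends at 22, Am7 ends at 24, E6 ends at 27, B6 ends at 30, Dbm7 ends at 32.
Beat 32 falls within Dbm7.

Dbm7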